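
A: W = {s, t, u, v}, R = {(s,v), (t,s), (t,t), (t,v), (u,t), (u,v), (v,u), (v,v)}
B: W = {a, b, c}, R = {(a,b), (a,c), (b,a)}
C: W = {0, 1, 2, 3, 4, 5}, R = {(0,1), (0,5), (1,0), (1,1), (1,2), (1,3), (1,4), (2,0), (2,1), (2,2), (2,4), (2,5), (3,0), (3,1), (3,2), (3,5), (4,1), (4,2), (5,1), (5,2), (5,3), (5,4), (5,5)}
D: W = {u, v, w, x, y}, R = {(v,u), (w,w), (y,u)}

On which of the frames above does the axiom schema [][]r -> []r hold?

A, C

This is the axiom for density; its first-order frame correspondent is forall x forall y (Rxy -> exists z (Rxz & Rzy)).
A: ✓.
B: fails — Rac but no z with Raz and Rzc.
C: ✓.
D: fails — Rvu but no z with Rvz and Rzu.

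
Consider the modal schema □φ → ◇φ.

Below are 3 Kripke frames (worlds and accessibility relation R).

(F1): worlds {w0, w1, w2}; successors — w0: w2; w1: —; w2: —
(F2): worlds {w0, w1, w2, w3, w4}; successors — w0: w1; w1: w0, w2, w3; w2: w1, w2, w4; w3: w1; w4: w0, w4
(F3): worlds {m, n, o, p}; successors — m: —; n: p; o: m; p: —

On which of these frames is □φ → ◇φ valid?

This is the axiom for seriality; its first-order frame correspondent is ∀x ∃y Rxy.
(F1): fails — world w1 has no successor.
(F2): ✓.
(F3): fails — world m has no successor.
Valid on: (F2).

(F2)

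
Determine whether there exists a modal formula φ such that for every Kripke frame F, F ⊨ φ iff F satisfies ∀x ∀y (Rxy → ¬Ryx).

Any modally definable frame class is closed under surjective bounded morphisms.
The 4-cycle (worlds s,t,u,v with s→t→u→v→s) is asymmetric. Mapping every world to a single reflexive point • is a surjective bounded morphism, and the reflexive point is not asymmetric (R•• but asymmetry requires ¬R••).
So the class is not modally definable.

No — not modally definable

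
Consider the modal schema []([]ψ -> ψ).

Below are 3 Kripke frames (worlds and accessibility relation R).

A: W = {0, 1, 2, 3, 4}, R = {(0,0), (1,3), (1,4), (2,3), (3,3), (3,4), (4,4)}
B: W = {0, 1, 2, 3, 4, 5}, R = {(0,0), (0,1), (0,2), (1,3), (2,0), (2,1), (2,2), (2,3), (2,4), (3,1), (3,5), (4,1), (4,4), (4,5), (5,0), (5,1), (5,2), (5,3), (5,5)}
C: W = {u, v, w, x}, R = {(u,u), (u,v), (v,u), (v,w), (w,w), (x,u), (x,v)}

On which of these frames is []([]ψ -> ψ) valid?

A

Frame correspondent (Sahlqvist): forall x forall y (Rxy -> Ryy) — i.e. shift-reflexivity.
A: holds.
B: fails — R53 but not R33.
C: fails — Ruv but not Rvv.
Valid on: A.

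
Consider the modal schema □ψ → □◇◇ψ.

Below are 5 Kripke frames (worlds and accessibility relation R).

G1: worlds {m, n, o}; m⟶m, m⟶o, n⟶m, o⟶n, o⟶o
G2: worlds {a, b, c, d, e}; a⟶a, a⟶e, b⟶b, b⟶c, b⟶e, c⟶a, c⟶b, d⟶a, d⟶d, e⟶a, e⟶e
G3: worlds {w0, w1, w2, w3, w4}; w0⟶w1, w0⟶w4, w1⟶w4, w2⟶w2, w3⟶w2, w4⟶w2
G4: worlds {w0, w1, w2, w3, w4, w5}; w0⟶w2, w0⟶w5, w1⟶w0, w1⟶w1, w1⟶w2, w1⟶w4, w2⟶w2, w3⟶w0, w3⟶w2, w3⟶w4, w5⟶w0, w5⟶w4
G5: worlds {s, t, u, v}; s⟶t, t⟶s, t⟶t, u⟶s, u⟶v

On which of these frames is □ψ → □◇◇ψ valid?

G1, G2

The schema corresponds to a generalized confluence (Geach) condition: ∀x ∀z (xRz → ∃w (xRw ∧ zR²w)).
G1: satisfies the condition.
G2: satisfies the condition.
G3: fails — w0Rw1 but no w with w0Rw and w1R²w.
G4: fails — w1Rw4 but no w with w1Rw and w4R²w.
G5: fails — uRv but no w with uRw and vR²w.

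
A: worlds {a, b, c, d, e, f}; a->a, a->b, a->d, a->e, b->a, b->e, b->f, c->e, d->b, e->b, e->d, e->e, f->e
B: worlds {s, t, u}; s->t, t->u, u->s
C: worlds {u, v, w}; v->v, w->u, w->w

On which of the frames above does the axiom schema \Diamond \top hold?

This is the axiom for seriality; its first-order frame correspondent is \forall x \exists y Rxy.
A: ✓.
B: ✓.
C: fails — world u has no successor.

A, B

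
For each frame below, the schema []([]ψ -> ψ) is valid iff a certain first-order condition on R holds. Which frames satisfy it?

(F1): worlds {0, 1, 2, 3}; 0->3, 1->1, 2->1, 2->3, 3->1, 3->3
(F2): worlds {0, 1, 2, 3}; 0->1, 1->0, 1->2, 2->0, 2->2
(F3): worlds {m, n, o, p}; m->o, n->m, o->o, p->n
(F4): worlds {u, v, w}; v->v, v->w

(F1)

This is the axiom for shift-reflexivity; its first-order frame correspondent is forall x forall y (Rxy -> Ryy).
(F1): condition met.
(F2): fails — R10 but not R00.
(F3): fails — Rnm but not Rmm.
(F4): fails — Rvw but not Rww.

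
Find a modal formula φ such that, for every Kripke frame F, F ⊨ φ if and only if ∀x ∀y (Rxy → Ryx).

This is symmetry; the standard corresponding axiom is B: r → □◇r.
Suppose r→□◇r is valid. Take Rxy and set V(r)={x}. Then r at x, so □◇r at x, so ◇r at y, so some z with Ryz has r; z=x, i.e. Ryx.

r → □◇r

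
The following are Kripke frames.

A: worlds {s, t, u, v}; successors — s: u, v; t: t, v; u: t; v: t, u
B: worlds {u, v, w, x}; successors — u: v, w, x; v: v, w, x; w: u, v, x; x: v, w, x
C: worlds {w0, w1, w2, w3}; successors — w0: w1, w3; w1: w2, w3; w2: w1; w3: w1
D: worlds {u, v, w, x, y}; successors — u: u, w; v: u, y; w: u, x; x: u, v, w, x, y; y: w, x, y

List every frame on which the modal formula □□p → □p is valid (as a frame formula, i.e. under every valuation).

Frame correspondent (Sahlqvist): ∀x ∀y (Rxy → ∃z (Rxz ∧ Rzy)) — i.e. density.
A: fails — Rvu but no z with Rvz and Rzu.
B: fails — Rwu but no z with Rwz and Rzu.
C: fails — Rw1w2 but no z with Rw1z and Rzw2.
D: ✓.
Valid on: D.

D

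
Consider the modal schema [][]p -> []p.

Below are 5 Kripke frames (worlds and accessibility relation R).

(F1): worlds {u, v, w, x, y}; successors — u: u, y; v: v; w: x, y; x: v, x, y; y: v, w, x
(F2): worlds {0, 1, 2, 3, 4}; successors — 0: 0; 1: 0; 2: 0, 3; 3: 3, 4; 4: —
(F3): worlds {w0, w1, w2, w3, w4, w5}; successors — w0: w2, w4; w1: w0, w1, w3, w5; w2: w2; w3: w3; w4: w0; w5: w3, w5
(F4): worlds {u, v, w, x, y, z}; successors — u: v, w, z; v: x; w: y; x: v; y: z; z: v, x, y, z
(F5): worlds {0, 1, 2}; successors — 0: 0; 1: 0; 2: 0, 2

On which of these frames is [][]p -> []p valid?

(F2), (F5)

This is the axiom for density; its first-order frame correspondent is forall x forall y (Rxy -> exists z (Rxz & Rzy)).
(F1): fails — Ryw but no z with Ryz and Rzw.
(F2): ✓.
(F3): fails — Rw0w4 but no z with Rw0z and Rzw4.
(F4): fails — Ruw but no t with Rut and Rtw.
(F5): ✓.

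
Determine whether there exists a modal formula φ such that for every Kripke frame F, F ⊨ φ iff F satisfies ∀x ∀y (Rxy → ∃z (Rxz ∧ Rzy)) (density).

Yes — defined by □□q → □q

The condition is density. A defining modal formula is □□q → □q.
Suppose □□q→□q is valid. Take Rxy and set V(q)={w : xR²w}. Then □□q at x, so □q at x, so q at y, i.e. ∃z(Rxz∧Rzy).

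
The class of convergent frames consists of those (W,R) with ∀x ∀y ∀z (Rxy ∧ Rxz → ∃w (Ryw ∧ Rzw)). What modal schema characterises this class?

The condition is convergence. The .2 schema ◇□q → □◇q defines it.

◇□q → □◇q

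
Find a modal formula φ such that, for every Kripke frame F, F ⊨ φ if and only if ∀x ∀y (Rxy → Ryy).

The condition is shift-reflexivity. The T□ schema □(□r → r) defines it.
Suppose □(□r→r) is valid. Take Rxy and set V(r)={w : Ryw}. Then at y, □r holds; since □(□r→r) at x, □r→r at y, so r at y, i.e. Ryy.

□(□r → r)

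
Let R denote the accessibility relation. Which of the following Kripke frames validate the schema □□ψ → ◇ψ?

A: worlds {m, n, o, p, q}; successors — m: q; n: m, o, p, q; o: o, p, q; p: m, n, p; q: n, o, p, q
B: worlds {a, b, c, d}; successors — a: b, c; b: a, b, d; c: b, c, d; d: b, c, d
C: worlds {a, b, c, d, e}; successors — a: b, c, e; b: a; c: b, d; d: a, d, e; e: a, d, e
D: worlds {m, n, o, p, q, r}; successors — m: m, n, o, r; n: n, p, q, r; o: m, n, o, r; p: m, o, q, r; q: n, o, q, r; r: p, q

A, B, D

The schema corresponds to a generalized confluence (Geach) condition: ∀x ∃w (xR²w ∧ xRw).
A: holds.
B: holds.
C: fails — at b but no w with bR²w and bRw.
D: holds.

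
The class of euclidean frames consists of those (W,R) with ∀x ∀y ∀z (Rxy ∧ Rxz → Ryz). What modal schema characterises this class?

◇s → □◇s

A defining formula is ◇s → □◇s (the 5 axiom).
Suppose ◇s→□◇s is valid. Take Rxy, Rxz and set V(s)={y}. Then ◇s at x, so □◇s at x, so ◇s at z, so some w with Rzw has s; w=y, i.e. Rzy. By symmetry of the argument, Ryz.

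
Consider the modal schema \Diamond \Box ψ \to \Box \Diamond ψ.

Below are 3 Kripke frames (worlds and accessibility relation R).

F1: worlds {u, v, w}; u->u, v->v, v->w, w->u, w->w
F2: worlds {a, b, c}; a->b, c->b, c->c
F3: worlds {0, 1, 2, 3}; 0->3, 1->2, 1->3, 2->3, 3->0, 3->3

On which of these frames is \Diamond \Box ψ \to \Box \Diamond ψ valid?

The schema corresponds to convergence: \forall x \forall y \forall z (Rxy \wedge Rxz \to \exists w (Ryw \wedge Rzw)).
F1: holds.
F2: fails — Rab and Rab but b and b have no common successor.
F3: holds.

F1, F3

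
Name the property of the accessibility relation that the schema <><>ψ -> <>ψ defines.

Transitivity

This is a form of the 4 axiom.
Its frame correspondent is transitivity — forall x forall y forall z (Rxy & Ryz -> Rxz).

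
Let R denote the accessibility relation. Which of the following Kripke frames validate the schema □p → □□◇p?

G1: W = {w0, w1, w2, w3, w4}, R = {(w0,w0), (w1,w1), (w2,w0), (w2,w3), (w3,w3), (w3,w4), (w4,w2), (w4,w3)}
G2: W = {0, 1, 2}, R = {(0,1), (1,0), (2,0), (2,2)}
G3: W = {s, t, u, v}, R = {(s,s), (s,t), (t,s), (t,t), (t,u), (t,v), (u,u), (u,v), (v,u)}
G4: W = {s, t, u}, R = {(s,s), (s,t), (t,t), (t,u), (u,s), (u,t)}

G4

The schema corresponds to a generalized confluence (Geach) condition: ∀x ∀z (xR²z → ∃w (xRw ∧ zRw)).
G1: fails — w4R²w0 but no w with w4Rw and w0Rw.
G2: fails — 2R²0 but no w with 2Rw and 0Rw.
G3: fails — sR²u but no w with sRw and uRw.
G4: ✓.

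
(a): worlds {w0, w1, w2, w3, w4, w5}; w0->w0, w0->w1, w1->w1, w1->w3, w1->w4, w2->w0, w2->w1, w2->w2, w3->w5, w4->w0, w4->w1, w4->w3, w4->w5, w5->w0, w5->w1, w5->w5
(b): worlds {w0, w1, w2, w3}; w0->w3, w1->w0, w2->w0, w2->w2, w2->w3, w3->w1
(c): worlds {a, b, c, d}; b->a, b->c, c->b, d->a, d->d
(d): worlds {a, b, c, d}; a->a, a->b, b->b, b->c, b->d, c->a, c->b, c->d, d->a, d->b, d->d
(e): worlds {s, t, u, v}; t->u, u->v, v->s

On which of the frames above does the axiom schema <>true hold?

This is the axiom for seriality; its first-order frame correspondent is forall x exists y Rxy.
(a): satisfies the condition.
(b): satisfies the condition.
(c): fails — world a has no successor.
(d): satisfies the condition.
(e): fails — world s has no successor.
Valid on: (a), (b), (d).

(a), (b), (d)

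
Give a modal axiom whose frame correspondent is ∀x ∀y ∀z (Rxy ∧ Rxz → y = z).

◇s → □s

A defining formula is ◇s → □s (the CD axiom).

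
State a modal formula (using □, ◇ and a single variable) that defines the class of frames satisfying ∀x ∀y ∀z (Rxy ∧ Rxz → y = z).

◇p → □p

The condition is partial functionality. The CD schema ◇p → □p defines it.
Suppose ◇p→□p is valid. Take Rxy, Rxz and set V(p)={y}. Then ◇p at x, so □p at x, so p at z, i.e. z=y.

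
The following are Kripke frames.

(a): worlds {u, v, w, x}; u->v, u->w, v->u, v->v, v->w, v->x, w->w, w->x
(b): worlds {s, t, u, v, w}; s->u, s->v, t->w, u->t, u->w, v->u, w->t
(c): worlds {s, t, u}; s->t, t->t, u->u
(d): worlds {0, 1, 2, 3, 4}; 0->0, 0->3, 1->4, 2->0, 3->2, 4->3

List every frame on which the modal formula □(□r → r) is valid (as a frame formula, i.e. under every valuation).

The schema corresponds to shift-reflexivity: ∀x ∀y (Rxy → Ryy).
(a): fails — Rwx but not Rxx.
(b): fails — Rwt but not Rtt.
(c): condition met.
(d): fails — R32 but not R22.
Valid on: (c).

(c)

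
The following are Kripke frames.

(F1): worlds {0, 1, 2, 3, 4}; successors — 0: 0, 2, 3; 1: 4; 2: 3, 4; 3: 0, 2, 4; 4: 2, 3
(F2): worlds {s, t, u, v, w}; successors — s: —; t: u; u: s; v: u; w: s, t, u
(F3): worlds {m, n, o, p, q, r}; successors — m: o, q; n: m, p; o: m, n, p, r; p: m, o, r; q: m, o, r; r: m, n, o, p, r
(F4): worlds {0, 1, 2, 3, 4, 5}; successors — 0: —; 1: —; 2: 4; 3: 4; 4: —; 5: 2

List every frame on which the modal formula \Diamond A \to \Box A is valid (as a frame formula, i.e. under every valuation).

(F4)

The schema corresponds to partial functionality: \forall x \forall y \forall z (Rxy \wedge Rxz \to y = z).
(F1): fails — 0 sees both 0 and 2.
(F2): fails — w sees both s and t.
(F3): fails — m sees both o and q.
(F4): holds.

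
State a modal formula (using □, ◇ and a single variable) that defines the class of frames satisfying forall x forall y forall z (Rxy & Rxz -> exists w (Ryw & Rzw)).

◇□r → □◇r

This is convergence; the standard corresponding axiom is .2: ◇□r → □◇r.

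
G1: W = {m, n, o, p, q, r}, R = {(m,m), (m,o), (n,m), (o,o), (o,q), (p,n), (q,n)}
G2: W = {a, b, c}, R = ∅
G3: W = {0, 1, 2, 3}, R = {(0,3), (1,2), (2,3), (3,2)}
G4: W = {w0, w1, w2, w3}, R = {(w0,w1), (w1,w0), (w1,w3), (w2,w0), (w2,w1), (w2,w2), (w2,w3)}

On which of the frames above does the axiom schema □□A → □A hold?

Frame correspondent (Sahlqvist): ∀x ∀y (Rxy → ∃z (Rxz ∧ Rzy)) — i.e. density.
G1: fails — Rpn but no z with Rpz and Rzn.
G2: holds.
G3: fails — R12 but no z with R1z and Rz2.
G4: fails — Rw1w0 but no z with Rw1z and Rzw0.

G2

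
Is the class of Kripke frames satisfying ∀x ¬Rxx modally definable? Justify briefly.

If a class were modally definable it would be closed under surjective bounded morphisms (Goldblatt–Thomason).
The 2-cycle (worlds w0,w1 with w0→w1→w0) is irreflexive, and the map sending every world to a single reflexive point • is a surjective bounded morphism (forth: every edge maps to (•,•); back: every world has a successor). So any modal formula valid on the 2-cycle is also valid on the reflexive point, which is not irreflexive.
Hence irreflexivity is not modally definable.

No — not modally definable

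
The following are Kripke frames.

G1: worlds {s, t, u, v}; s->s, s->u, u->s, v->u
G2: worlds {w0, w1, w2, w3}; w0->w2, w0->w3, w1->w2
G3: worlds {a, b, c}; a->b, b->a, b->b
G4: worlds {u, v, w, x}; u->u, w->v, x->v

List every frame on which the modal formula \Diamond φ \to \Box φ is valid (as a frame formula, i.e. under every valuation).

G4

This is the axiom for partial functionality; its first-order frame correspondent is \forall x \forall y \forall z (Rxy \wedge Rxz \to y = z).
G1: fails — s sees both s and u.
G2: fails — w0 sees both w2 and w3.
G3: fails — b sees both a and b.
G4: ✓.
Valid on: G4.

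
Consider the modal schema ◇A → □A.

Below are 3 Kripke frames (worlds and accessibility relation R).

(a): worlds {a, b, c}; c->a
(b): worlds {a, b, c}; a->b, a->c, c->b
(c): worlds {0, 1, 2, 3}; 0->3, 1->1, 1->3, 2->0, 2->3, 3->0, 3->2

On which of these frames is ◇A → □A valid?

(a)

The schema corresponds to partial functionality: ∀x ∀y ∀z (Rxy ∧ Rxz → y = z).
(a): satisfies the condition.
(b): fails — a sees both b and c.
(c): fails — 1 sees both 1 and 3.
Valid on: (a).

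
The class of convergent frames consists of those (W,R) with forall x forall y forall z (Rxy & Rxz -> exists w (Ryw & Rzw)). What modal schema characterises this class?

A defining formula is ◇□r → □◇r (the .2 axiom).
Suppose ◇□r→□◇r is valid. Take Rxy, Rxz and set V(r)={w : Ryw}. Then □r at y so ◇□r at x, so □◇r at x, so ◇r at z, giving w with Rzw and Ryw.

◇□r → □◇r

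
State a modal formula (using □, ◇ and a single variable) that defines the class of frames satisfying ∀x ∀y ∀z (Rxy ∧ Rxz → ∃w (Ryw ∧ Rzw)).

◇□r → □◇r

This is convergence; the standard corresponding axiom is .2: ◇□r → □◇r.
Suppose ◇□r→□◇r is valid. Take Rxy, Rxz and set V(r)={w : Ryw}. Then □r at y so ◇□r at x, so □◇r at x, so ◇r at z, giving w with Rzw and Ryw.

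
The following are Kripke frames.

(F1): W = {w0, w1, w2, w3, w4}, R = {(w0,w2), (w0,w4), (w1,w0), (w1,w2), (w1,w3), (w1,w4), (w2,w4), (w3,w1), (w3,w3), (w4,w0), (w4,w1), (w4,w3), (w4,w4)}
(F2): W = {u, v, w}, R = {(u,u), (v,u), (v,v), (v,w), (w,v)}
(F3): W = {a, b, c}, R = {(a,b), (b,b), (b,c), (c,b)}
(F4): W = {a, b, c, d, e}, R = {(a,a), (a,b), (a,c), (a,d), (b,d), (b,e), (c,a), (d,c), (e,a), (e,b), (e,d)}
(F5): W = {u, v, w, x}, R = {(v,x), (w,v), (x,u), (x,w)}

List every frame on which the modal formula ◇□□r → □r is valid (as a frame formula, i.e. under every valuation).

This is the axiom for a generalized confluence (Geach) condition; its first-order frame correspondent is ∀x ∀y ∀z ((xRy ∧ xRz) → ∃w (yR²w ∧ z = w)).
(F1): fails — w0Rw2, w0Rw2 but no w with w2R²w and w2=w.
(F2): fails — vRu, vRv but no t with uR²t and v=t.
(F3): ✓.
(F4): fails — aRd, aRb but no w with dR²w and b=w.
(F5): fails — vRx, vRx but no t with xR²t and x=t.
Valid on: (F3).

(F3)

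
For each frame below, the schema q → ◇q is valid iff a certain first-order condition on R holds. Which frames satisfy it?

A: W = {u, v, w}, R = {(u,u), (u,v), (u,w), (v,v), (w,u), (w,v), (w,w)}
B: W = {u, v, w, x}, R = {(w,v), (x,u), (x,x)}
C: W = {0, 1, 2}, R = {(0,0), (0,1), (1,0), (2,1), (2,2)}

This is the axiom for reflexivity; its first-order frame correspondent is ∀x Rxx.
A: condition met.
B: fails — world u does not see itself.
C: fails — world 1 does not see itself.
Valid on: A.

A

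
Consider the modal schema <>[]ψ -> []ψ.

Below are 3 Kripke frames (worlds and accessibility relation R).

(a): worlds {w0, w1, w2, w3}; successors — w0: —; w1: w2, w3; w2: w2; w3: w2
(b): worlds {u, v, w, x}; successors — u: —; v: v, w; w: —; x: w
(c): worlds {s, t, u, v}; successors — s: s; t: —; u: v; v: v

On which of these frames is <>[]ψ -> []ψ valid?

This is the axiom for the Euclidean property; its first-order frame correspondent is forall x forall y forall z (Rxy & Rxz -> Ryz).
(a): fails — Rw1w2 and Rw1w3 but not Rw2w3.
(b): fails — Rvw and Rvv but not Rwv.
(c): holds.

(c)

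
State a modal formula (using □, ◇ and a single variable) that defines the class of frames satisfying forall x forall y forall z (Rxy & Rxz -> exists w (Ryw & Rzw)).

◇□q → □◇q

This is convergence; the standard corresponding axiom is .2: ◇□q → □◇q.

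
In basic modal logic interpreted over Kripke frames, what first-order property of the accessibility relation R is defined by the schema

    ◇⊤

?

◇⊤ holds at w iff w has a successor, so frame-validity of ◇⊤ is exactly seriality. Equivalently via □q → ◇q:
Suppose □q→◇q is valid. At any x set V(q)=W. Then □q at x, so ◇q at x, so x has a successor.
The converse is a direct semantic check.
So the correspondent is seriality.

Seriality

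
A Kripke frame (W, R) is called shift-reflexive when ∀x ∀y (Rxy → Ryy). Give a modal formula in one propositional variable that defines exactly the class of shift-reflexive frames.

□(□ψ → ψ)

A defining formula is □(□ψ → ψ) (the T□ axiom).
Suppose □(□ψ→ψ) is valid. Take Rxy and set V(ψ)={w : Ryw}. Then at y, □ψ holds; since □(□ψ→ψ) at x, □ψ→ψ at y, so ψ at y, i.e. Ryy.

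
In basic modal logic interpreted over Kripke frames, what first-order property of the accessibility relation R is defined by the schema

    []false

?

This schema is the Ver axiom.
Its frame correspondent is emptiness of R — forall x forall y ~Rxy.

Emptiness of R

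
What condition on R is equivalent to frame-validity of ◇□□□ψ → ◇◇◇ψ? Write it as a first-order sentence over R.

This is a Sahlqvist (Geach-type) schema ◇^1□^3ψ → □^0◇^3ψ.
First-order correspondent: ∀x ∀y (xRy → ∃w (yR³w ∧ xR³w)).

∀x ∀y (xRy → ∃w (yR³w ∧ xR³w))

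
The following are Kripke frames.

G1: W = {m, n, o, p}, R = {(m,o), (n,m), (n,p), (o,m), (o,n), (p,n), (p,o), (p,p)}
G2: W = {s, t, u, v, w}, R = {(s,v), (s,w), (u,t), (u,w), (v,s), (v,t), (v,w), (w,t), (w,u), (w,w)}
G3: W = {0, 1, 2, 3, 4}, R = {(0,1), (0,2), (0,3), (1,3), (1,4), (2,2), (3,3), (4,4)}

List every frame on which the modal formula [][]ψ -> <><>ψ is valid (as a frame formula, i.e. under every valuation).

G1, G3

This is the axiom for a generalized confluence (Geach) condition; its first-order frame correspondent is forall x exists w (x R^2 w & x R^2 w).
G1: satisfies the condition.
G2: fails — at t but no w* with tR²w* and tR²w*.
G3: satisfies the condition.
Valid on: G1, G3.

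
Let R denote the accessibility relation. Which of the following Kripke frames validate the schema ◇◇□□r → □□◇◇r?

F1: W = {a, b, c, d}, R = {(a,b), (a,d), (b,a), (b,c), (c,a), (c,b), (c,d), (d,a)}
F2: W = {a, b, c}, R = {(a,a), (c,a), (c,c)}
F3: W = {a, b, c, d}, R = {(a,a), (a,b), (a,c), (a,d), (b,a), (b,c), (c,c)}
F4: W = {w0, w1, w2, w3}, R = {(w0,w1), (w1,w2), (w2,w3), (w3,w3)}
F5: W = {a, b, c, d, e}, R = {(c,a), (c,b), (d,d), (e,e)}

This is the axiom for a generalized confluence (Geach) condition; its first-order frame correspondent is ∀x ∀y ∀z ((xR²y ∧ xR²z) → ∃w (yR²w ∧ zR²w)).
F1: fails — bR²a, bR²d but no w with aR²w and dR²w.
F2: holds.
F3: fails — aR²a, aR²d but no w with aR²w and dR²w.
F4: holds.
F5: holds.

F2, F4, F5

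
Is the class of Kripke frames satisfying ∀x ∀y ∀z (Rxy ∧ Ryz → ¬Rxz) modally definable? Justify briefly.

No — not modally definable

If a class were modally definable it would be closed under surjective bounded morphisms (Goldblatt–Thomason).
The 7-cycle (worlds 0,1,2,3,4,5,6 with 0→1→2→3→4→5→6→0) is intransitive. Mapping every world to a single reflexive point • is a surjective bounded morphism; the reflexive point is not intransitive (R••∧R•• but R••).
So the class is not modally definable.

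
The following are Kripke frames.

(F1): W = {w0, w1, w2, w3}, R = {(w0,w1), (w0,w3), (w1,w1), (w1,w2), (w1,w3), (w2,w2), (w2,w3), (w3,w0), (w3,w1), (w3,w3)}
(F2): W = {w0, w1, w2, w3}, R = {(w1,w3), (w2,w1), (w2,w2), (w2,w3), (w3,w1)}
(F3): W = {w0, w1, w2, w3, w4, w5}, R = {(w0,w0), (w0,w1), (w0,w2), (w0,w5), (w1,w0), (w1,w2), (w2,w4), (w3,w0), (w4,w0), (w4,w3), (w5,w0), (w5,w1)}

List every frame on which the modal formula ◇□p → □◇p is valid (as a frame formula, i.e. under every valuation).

(F1)

The schema corresponds to convergence: ∀x ∀y ∀z (Rxy ∧ Rxz → ∃w (Ryw ∧ Rzw)).
(F1): satisfies the condition.
(F2): fails — Rw2w1 and Rw2w3 but w1 and w3 have no common successor.
(F3): fails — Rw0w5 and Rw0w2 but w5 and w2 have no common successor.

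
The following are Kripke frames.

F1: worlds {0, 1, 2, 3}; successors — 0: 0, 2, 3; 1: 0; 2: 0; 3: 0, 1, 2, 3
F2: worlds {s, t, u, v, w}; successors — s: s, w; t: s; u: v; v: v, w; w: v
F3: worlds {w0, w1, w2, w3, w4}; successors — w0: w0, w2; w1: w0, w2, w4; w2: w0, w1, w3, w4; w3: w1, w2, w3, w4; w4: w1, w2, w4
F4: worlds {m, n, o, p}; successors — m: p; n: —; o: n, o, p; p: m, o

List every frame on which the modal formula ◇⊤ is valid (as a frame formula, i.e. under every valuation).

F1, F2, F3

This is the axiom for seriality; its first-order frame correspondent is ∀x ∃y Rxy.
F1: satisfies the condition.
F2: satisfies the condition.
F3: satisfies the condition.
F4: fails — world n has no successor.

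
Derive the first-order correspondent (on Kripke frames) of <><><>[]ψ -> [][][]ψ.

forall x forall y forall z ((x R^3 y & x R^3 z) -> exists w (yRw & z = w))

This is a Sahlqvist (Geach-type) schema ◇^3□^1ψ → □^3◇^0ψ.
Minimal-valuation argument: fix x; take any y with xR^3y and any z with xR^3z. Set V(ψ) to the set of worlds R-reachable from y in exactly 1 step. Then □^1ψ holds at y, so the antecedent holds at x; validity forces ◇^0ψ at z, giving a w with zR^0w and yR^1w.
First-order correspondent: forall x forall y forall z ((x R^3 y & x R^3 z) -> exists w (yRw & z = w)).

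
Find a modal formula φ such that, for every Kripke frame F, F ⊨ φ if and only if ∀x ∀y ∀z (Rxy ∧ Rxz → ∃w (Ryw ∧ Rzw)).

The condition is convergence. The .2 schema ◇□q → □◇q defines it.
Suppose ◇□q→□◇q is valid. Take Rxy, Rxz and set V(q)={w : Ryw}. Then □q at y so ◇□q at x, so □◇q at x, so ◇q at z, giving w with Rzw and Ryw.

◇□q → □◇q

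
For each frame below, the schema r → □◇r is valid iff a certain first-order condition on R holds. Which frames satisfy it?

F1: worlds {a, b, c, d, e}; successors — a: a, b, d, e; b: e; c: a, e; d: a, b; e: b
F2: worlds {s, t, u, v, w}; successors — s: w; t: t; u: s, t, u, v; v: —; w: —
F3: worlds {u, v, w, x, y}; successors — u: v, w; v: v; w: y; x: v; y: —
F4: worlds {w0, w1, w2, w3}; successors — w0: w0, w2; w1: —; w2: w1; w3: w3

This is the axiom for symmetry; its first-order frame correspondent is ∀x ∀y (Rxy → Ryx).
F1: fails — Rab but not Rba.
F2: fails — Ruv but not Rvu.
F3: fails — Ruv but not Rvu.
F4: fails — Rw0w2 but not Rw2w0.

none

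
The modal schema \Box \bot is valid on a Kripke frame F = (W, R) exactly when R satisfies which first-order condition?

□⊥ is valid iff no world has any successor (otherwise □⊥ fails at any world with one).
Conversely, any frame satisfying \forall x \forall y \neg Rxy validates the schema.
So the correspondent is emptiness of R.

Emptiness of R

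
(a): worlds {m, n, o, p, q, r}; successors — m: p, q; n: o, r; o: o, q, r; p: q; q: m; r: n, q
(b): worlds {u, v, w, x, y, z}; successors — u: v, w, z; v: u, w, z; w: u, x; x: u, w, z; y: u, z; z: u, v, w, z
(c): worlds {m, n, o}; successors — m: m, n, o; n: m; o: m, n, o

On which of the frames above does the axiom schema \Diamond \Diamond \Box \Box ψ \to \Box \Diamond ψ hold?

(b), (c)

This is the axiom for a generalized confluence (Geach) condition; its first-order frame correspondent is \forall x \forall y \forall z ((x R^2 y \wedge xRz) \to \exists w (y R^2 w \wedge zRw)).
(a): fails — mR²q, mRq but no w with qR²w and qRw.
(b): condition met.
(c): condition met.
Valid on: (b), (c).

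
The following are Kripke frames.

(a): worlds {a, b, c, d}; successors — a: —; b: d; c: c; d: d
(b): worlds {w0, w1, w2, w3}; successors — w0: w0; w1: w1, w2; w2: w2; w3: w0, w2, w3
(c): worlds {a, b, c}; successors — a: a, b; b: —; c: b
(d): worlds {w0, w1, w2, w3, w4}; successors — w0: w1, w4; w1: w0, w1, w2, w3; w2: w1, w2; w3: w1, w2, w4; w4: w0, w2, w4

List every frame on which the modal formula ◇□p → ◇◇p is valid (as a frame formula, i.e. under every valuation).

The schema corresponds to a generalized confluence (Geach) condition: ∀x ∀y (xRy → ∃w (yRw ∧ xR²w)).
(a): satisfies the condition.
(b): satisfies the condition.
(c): fails — aRb but no w with bRw and aR²w.
(d): satisfies the condition.

(a), (b), (d)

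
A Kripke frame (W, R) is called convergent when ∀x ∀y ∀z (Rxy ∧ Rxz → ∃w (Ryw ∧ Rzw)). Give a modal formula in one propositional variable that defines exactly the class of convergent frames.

◇□s → □◇s

This is convergence; the standard corresponding axiom is .2: ◇□s → □◇s.
Suppose ◇□s→□◇s is valid. Take Rxy, Rxz and set V(s)={w : Ryw}. Then □s at y so ◇□s at x, so □◇s at x, so ◇s at z, giving w with Rzw and Ryw.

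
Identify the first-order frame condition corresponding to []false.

emptiness of R

□⊥ is valid iff no world has any successor (otherwise □⊥ fails at any world with one).
Conversely, any frame satisfying forall x forall y ~Rxy validates the schema.
Frame condition: forall x forall y ~Rxy.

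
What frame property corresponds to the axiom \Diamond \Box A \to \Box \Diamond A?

Suppose ◇□A→□◇A is valid. Take Rxy, Rxz and set V(A)={w : Ryw}. Then □A at y so ◇□A at x, so □◇A at x, so ◇A at z, giving w with Rzw and Ryw.
Conversely, any frame satisfying \forall x \forall y \forall z (Rxy \wedge Rxz \to \exists w (Ryw \wedge Rzw)) validates the schema.
So the correspondent is convergence.

convergence: \forall x \forall y \forall z (Rxy \wedge Rxz \to \exists w (Ryw \wedge Rzw))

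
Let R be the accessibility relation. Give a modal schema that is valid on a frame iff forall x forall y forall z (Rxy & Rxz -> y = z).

◇ψ → □ψ

The condition is partial functionality. The CD schema ◇ψ → □ψ defines it.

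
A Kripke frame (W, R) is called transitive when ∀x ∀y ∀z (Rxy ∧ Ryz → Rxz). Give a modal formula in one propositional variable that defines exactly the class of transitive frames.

□p → □□p

This is transitivity; the standard corresponding axiom is 4: □p → □□p.
Suppose □p→□□p is valid. Take Rxy, Ryz and set V(p)={w : Rxw}. Then □p at x, so □□p at x, so □p at y, so p at z, i.e. Rxz.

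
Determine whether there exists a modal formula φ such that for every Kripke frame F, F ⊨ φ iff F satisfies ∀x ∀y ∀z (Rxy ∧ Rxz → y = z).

This is a Sahlqvist condition; the CD axiom ◇r → □r defines it.

Definable; ◇r → □r defines it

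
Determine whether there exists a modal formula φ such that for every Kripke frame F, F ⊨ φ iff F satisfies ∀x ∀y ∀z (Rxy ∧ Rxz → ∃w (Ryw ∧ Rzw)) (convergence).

Yes: it is convergence, defined by the .2 schema ◇□q → □◇q.
Suppose ◇□q→□◇q is valid. Take Rxy, Rxz and set V(q)={w : Ryw}. Then □q at y so ◇□q at x, so □◇q at x, so ◇q at z, giving w with Rzw and Ryw.

Yes, by ◇□q → □◇q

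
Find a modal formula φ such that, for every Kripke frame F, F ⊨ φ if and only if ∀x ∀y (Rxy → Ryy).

A defining formula is □(□s → s) (the T□ axiom).
Suppose □(□s→s) is valid. Take Rxy and set V(s)={w : Ryw}. Then at y, □s holds; since □(□s→s) at x, □s→s at y, so s at y, i.e. Ryy.

□(□s → s)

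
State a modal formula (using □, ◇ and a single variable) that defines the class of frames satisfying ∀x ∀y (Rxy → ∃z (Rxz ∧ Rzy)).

This is density; the standard corresponding axiom is C4: □□q → □q.
Suppose □□q→□q is valid. Take Rxy and set V(q)={w : xR²w}. Then □□q at x, so □q at x, so q at y, i.e. ∃z(Rxz∧Rzy).

□□q → □q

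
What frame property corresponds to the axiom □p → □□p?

Suppose □p→□□p is valid. Take Rxy, Ryz and set V(p)={w : Rxw}. Then □p at x, so □□p at x, so □p at y, so p at z, i.e. Rxz.

transitivity: ∀x ∀y ∀z (Rxy ∧ Ryz → Rxz)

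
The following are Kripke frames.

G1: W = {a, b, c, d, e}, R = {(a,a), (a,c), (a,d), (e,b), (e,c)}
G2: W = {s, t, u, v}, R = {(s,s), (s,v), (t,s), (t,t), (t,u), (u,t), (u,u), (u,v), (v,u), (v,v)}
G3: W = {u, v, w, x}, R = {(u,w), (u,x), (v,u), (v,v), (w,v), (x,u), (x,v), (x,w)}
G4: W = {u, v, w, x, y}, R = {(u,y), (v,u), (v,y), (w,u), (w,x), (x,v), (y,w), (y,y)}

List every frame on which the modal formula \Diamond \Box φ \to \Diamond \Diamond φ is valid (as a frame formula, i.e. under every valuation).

G2, G3, G4

This is the axiom for a generalized confluence (Geach) condition; its first-order frame correspondent is \forall x \forall y (xRy \to \exists w (yRw \wedge x R^2 w)).
G1: fails — aRc but no w with cRw and aR²w.
G2: condition met.
G3: condition met.
G4: condition met.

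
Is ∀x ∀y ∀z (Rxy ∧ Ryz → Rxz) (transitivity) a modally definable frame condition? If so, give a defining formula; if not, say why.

Yes — defined by □q → □□q

This is a Sahlqvist condition; the 4 axiom □q → □□q defines it.
Suppose □q→□□q is valid. Take Rxy, Ryz and set V(q)={w : Rxw}. Then □q at x, so □□q at x, so □q at y, so q at z, i.e. Rxz.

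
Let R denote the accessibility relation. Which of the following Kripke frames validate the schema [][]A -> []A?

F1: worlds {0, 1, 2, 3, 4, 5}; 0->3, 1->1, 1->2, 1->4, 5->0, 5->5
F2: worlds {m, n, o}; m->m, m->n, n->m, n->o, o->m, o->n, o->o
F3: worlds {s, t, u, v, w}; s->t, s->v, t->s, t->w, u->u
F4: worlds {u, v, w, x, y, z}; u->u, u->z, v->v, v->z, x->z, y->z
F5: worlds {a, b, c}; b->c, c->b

F2

This is the axiom for density; its first-order frame correspondent is forall x forall y (Rxy -> exists z (Rxz & Rzy)).
F1: fails — R03 but no z with R0z and Rz3.
F2: condition met.
F3: fails — Rts but no z with Rtz and Rzs.
F4: fails — Ryz but no t with Ryt and Rtz.
F5: fails — Rbc but no z with Rbz and Rzc.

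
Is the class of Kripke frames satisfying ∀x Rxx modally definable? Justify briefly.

Yes — defined by □p → p

This is a Sahlqvist condition; the T axiom □p → p defines it.
Suppose □p→p is valid. At any x set V(p)={w : Rxw}. Then □p holds at x, so p holds at x, i.e. Rxx.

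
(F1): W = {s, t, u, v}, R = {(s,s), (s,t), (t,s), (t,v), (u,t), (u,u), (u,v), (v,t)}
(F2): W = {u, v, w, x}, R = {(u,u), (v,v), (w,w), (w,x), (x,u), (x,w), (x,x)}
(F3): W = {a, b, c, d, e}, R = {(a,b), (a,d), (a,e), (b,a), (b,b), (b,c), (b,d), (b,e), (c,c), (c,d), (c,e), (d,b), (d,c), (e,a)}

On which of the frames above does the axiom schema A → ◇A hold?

This is the axiom for a generalized confluence (Geach) condition; its first-order frame correspondent is ∀x ∃w (x = w ∧ xRw).
(F1): fails — at t but no w with t=w and tRw.
(F2): condition met.
(F3): fails — at a but no w with a=w and aRw.
Valid on: (F2).

(F2)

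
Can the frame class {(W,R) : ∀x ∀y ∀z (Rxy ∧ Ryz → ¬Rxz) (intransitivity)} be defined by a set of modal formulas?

No — not modally definable

If a class were modally definable it would be closed under surjective bounded morphisms (Goldblatt–Thomason).
The 3-cycle (worlds w0,w1,w2 with w0→w1→w2→w0) is intransitive. Mapping every world to a single reflexive point • is a surjective bounded morphism; the reflexive point is not intransitive (R••∧R•• but R••).
So no modal formula (or set of formulas) defines exactly the intransitive frames.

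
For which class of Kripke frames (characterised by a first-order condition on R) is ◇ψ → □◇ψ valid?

the Euclidean property: ∀x ∀y ∀z (Rxy ∧ Rxz → Ryz)

Suppose ◇ψ→□◇ψ is valid. Take Rxy, Rxz and set V(ψ)={y}. Then ◇ψ at x, so □◇ψ at x, so ◇ψ at z, so some w with Rzw has ψ; w=y, i.e. Rzy. By symmetry of the argument, Ryz.
Conversely, on a frame with the Euclidean property the schema holds at every world under every valuation.
Frame condition: ∀x ∀y ∀z (Rxy ∧ Rxz → Ryz).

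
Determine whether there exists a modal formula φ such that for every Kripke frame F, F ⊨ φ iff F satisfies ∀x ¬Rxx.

Not modally definable

Modal frame validity is preserved under surjective bounded morphisms.
The 3-cycle (worlds w0,w1,w2 with w0→w1→w2→w0) is irreflexive, and the map sending every world to a single reflexive point • is a surjective bounded morphism (forth: every edge maps to (•,•); back: every world has a successor). So any modal formula valid on the 3-cycle is also valid on the reflexive point, which is not irreflexive.
So the class is not modally definable.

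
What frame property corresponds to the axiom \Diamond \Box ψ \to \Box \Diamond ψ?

Suppose ◇□ψ→□◇ψ is valid. Take Rxy, Rxz and set V(ψ)={w : Ryw}. Then □ψ at y so ◇□ψ at x, so □◇ψ at x, so ◇ψ at z, giving w with Rzw and Ryw.

convergence: \forall x \forall y \forall z (Rxy \wedge Rxz \to \exists w (Ryw \wedge Rzw))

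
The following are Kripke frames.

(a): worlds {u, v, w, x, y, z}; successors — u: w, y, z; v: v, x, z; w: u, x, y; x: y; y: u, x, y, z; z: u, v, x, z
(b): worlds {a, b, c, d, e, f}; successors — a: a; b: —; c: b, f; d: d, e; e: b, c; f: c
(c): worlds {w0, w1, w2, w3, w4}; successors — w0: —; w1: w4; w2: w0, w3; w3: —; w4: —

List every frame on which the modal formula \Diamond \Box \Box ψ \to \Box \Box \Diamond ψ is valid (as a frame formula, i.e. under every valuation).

(a), (c)

Frame correspondent (Sahlqvist): \forall x \forall y \forall z ((xRy \wedge x R^2 z) \to \exists w (y R^2 w \wedge zRw)) — i.e. a generalized confluence (Geach) condition.
(a): ✓.
(b): fails — cRb, cR²c but no w with bR²w and cRw.
(c): ✓.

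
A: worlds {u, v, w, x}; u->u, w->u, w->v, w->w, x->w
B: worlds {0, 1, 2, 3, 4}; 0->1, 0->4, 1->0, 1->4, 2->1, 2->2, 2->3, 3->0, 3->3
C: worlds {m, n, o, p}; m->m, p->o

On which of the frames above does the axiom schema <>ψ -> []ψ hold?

C

Frame correspondent (Sahlqvist): forall x forall y forall z (Rxy & Rxz -> y = z) — i.e. partial functionality.
A: fails — w sees both u and v.
B: fails — 0 sees both 1 and 4.
C: ✓.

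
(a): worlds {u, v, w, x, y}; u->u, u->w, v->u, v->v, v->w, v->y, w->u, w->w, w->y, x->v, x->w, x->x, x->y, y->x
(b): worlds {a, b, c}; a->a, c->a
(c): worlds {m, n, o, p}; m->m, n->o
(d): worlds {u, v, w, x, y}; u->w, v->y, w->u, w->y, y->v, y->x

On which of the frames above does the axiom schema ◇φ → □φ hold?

(b), (c)

This is the axiom for partial functionality; its first-order frame correspondent is ∀x ∀y ∀z (Rxy ∧ Rxz → y = z).
(a): fails — u sees both u and w.
(b): holds.
(c): holds.
(d): fails — w sees both u and y.
Valid on: (b), (c).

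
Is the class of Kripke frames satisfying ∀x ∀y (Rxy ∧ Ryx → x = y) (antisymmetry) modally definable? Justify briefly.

If a class were modally definable it would be closed under surjective bounded morphisms (Goldblatt–Thomason).
The 6-cycle (worlds s,t,u,v,w,x with s→t→u→v→w→x→s) is antisymmetric. Sending even-indexed worlds to s and odd-indexed worlds to t is a surjective bounded morphism onto the two-world frame with s↔t, which is not antisymmetric.
So no modal formula (or set of formulas) defines exactly the antisymmetric frames.

No — not modally definable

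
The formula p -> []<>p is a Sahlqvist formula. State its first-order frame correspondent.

This is the B axiom.
It corresponds to symmetry: forall x forall y (Rxy -> Ryx).

symmetry: forall x forall y (Rxy -> Ryx)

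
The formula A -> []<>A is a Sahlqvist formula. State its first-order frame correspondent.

symmetry: forall x forall y (Rxy -> Ryx)

Suppose A→□◇A is valid. Take Rxy and set V(A)={x}. Then A at x, so □◇A at x, so ◇A at y, so some z with Ryz has A; z=x, i.e. Ryx.
Conversely, any frame satisfying forall x forall y (Rxy -> Ryx) validates the schema.
Frame condition: forall x forall y (Rxy -> Ryx).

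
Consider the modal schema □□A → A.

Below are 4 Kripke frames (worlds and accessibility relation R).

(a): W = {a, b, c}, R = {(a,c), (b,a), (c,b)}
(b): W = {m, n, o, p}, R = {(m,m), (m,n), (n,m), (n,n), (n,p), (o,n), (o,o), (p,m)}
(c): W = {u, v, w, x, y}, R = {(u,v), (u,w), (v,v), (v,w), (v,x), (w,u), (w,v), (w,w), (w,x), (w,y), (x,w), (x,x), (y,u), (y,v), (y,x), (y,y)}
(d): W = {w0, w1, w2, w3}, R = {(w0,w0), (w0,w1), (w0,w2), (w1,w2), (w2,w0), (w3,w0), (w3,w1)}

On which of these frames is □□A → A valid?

(c)

Frame correspondent (Sahlqvist): ∀x ∃w (xR²w ∧ x = w) — i.e. a generalized confluence (Geach) condition.
(a): fails — at a but no w with aR²w and a=w.
(b): fails — at p but no w with pR²w and p=w.
(c): satisfies the condition.
(d): fails — at w1 but no w with w1R²w and w1=w.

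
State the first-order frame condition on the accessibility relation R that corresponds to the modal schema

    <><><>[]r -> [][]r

forall x forall y forall z ((x R^3 y & x R^2 z) -> exists w (yRw & z = w))

This is a Sahlqvist (Geach-type) schema ◇^3□^1r → □^2◇^0r.
Minimal-valuation argument: fix x; take any y with xR^3y and any z with xR^2z. Set V(r) to the set of worlds R-reachable from y in exactly 1 step. Then □^1r holds at y, so the antecedent holds at x; validity forces ◇^0r at z, giving a w with zR^0w and yR^1w.
First-order correspondent: forall x forall y forall z ((x R^3 y & x R^2 z) -> exists w (yRw & z = w)).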